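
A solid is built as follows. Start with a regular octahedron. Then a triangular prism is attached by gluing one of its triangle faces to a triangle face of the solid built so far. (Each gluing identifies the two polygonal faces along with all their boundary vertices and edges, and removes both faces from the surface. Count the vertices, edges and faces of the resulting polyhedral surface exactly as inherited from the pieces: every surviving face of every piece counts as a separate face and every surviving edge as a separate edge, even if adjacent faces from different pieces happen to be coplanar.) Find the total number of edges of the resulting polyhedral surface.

A regular octahedron: V=6, E=12, F=8.
Attach a triangular prism (V=6, E=9, F=5) along a 3-gon: merge 3 vertices and 3 edges, delete both glued faces → V=9, E=18, F=11.
Check: V − E + F = 9 − 18 + 11 = 2.

18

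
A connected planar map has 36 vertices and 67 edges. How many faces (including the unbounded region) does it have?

Euler's formula for a connected plane graph: V − E + F = 2, so F = 2 − 36 + 67 = 33.

33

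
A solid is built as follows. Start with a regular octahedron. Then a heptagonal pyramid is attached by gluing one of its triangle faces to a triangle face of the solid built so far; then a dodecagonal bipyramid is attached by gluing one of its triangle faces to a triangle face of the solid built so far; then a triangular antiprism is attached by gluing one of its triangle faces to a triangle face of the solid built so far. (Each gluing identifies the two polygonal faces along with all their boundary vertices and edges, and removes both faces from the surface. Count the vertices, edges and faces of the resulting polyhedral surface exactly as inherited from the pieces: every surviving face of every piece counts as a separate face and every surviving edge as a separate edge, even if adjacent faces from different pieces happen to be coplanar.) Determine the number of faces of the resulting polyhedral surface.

A regular octahedron: V=6, E=12, F=8.
Attach a heptagonal pyramid (V=8, E=14, F=8) along a 3-gon: merge 3 vertices and 3 edges, delete both glued faces → V=11, E=23, F=14.
Attach a dodecagonal bipyramid (V=14, E=36, F=24) along a 3-gon: merge 3 vertices and 3 edges, delete both glued faces → V=22, E=56, F=36.
Attach a triangular antiprism (V=6, E=12, F=8) along a 3-gon: merge 3 vertices and 3 edges, delete both glued faces → V=25, E=65, F=42.
Check: V − E + F = 25 − 65 + 42 = 2.

42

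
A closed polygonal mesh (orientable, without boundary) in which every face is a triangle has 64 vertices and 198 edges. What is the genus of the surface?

Every face is a triangle and each edge borders two faces, so 3F = 2·198, giving F = 132.
χ = V − E + F = 64 − 198 + 132 = -2.
For a closed orientable surface χ = 2 − 2g, so g = (2 − (-2))/2 = 2.

2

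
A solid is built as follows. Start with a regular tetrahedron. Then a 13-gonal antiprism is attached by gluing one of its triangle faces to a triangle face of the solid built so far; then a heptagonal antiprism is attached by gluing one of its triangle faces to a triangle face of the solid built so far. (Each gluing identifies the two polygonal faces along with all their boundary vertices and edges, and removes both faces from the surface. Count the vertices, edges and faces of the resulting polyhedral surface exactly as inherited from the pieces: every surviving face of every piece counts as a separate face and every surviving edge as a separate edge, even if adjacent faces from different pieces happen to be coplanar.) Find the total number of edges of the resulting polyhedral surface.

A regular tetrahedron: V=4, E=6, F=4.
Attach a 13-gonal antiprism (V=26, E=52, F=28) along a 3-gon: merge 3 vertices and 3 edges, delete both glued faces → V=27, E=55, F=30.
Attach a heptagonal antiprism (V=14, E=28, F=16) along a 3-gon: merge 3 vertices and 3 edges, delete both glued faces → V=38, E=80, F=44.
Check: V − E + F = 38 − 80 + 44 = 2.

80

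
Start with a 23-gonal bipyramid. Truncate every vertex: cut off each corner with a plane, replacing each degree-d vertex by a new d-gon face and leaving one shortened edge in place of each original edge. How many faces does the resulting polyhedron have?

The base solid has V = 25, E = 69, F = 46.
Truncation replaces each original edge-end by a new vertex, so V′ = 2E = 138.
Each original edge survives, and each old vertex of degree d contributes d new edges; summing degrees gives Σd = 2E, so E′ = E + 2E = 3E = 207.
Each original face survives and each original vertex becomes one new face: F′ = F + V = 71.

71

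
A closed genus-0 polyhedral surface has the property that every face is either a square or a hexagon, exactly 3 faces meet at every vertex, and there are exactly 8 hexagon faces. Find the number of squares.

6

Let x be the number of squares; then F = 8 + x.
Edge–face incidences: 2E = 6·8 + 4·x = 48 + 4x.
Every vertex has degree 3, so 3V = 2E.
Euler: V − E + F = 2 ⇒ (2E)/3 − E + (8 + x) = 2.
Multiply by 6: 2·(2E) − 3·(2E) + 6·(8 + x) = 12, i.e. 48 + 6x − (48 + 4x) = 12.
Collecting terms: 2x = 12, so x = 6.
Then 2E = 48 + 4·6 = 72, so E = 36, V = 2E/3 = 24, F = 8 + 6 = 14.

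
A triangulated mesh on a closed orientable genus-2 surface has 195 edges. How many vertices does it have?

χ = 2 − 2·2 = -2, and every face is a triangle so 3F = 2E.
F = 2E/3 = 130. Then V = -2 + E − F = -2 + 195 − 130 = 63.

63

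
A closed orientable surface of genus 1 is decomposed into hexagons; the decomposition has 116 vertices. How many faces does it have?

58

χ = 2 − 2·1 = 0, and every face is a hexagon so 6F = 2E.
V − E + F = 0 with E = 6F/2 gives 116 − (6/2 − 1)·F = 0, so F = 58 and E = 174.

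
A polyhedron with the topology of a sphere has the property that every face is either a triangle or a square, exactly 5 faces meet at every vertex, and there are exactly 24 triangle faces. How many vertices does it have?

Let x be the number of squares; then F = 24 + x.
Edge–face incidences: 2E = 3·24 + 4·x = 72 + 4x.
Every vertex has degree 5, so 5V = 2E.
Euler: V − E + F = 2 ⇒ (2E)/5 − E + (24 + x) = 2.
Multiply by 10: 2·(2E) − 5·(2E) + 10·(24 + x) = 20, i.e. 240 + 10x − 3·(72 + 4x) = 20.
Collecting terms: −2x + 24 = 20, so −2x = −4, so x = 2.
Then 2E = 72 + 4·2 = 80, so E = 40, V = 2E/5 = 16, F = 24 + 2 = 26.

16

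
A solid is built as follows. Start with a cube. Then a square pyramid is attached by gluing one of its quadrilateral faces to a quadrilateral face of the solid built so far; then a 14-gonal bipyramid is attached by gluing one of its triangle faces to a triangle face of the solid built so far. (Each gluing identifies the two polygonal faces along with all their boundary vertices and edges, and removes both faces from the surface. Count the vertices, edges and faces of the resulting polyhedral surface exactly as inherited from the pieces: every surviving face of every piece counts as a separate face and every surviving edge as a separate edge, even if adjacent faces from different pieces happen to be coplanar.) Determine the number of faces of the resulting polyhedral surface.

A cube: V=8, E=12, F=6.
Attach a square pyramid (V=5, E=8, F=5) along a 4-gon: merge 4 vertices and 4 edges, delete both glued faces → V=9, E=16, F=9.
Attach a 14-gonal bipyramid (V=16, E=42, F=28) along a 3-gon: merge 3 vertices and 3 edges, delete both glued faces → V=22, E=55, F=35.
Check: V − E + F = 22 − 55 + 35 = 2.

35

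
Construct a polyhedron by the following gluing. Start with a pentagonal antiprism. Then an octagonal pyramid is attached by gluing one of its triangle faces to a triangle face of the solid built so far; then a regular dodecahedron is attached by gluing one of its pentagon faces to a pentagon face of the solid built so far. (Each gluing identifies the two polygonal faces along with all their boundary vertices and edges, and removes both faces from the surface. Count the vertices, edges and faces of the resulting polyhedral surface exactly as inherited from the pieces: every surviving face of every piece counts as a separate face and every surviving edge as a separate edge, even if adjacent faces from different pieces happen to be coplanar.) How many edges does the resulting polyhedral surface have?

58

A pentagonal antiprism: V=10, E=20, F=12.
Attach an octagonal pyramid (V=9, E=16, F=9) along a 3-gon: merge 3 vertices and 3 edges, delete both glued faces → V=16, E=33, F=19.
Attach a regular dodecahedron (V=20, E=30, F=12) along a 5-gon: merge 5 vertices and 5 edges, delete both glued faces → V=31, E=58, F=29.
Check: V − E + F = 31 − 58 + 29 = 2.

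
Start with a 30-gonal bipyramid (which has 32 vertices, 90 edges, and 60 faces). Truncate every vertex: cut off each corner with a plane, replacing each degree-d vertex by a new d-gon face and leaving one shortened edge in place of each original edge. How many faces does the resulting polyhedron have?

Truncation replaces each original edge-end by a new vertex, so V′ = 2E = 180.
Each original edge survives, and each old vertex of degree d contributes d new edges; summing degrees gives Σd = 2E, so E′ = E + 2E = 3E = 270.
Each original face survives and each original vertex becomes one new face: F′ = F + V = 92.

92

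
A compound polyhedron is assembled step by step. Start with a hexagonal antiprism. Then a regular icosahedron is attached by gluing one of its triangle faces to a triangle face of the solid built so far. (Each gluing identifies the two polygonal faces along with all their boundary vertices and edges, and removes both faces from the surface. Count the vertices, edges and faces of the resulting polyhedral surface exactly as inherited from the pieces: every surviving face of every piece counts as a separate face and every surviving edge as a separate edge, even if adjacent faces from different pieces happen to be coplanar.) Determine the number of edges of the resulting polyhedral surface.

A hexagonal antiprism: V=12, E=24, F=14.
Attach a regular icosahedron (V=12, E=30, F=20) along a 3-gon: merge 3 vertices and 3 edges, delete both glued faces → V=21, E=51, F=32.
Check: V − E + F = 21 − 51 + 32 = 2.

51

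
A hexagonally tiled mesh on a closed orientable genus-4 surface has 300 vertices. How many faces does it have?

χ = 2 − 2·4 = -6, and every face is a hexagon so 6F = 2E.
V − E + F = -6 with E = 6F/2 gives 300 − (6/2 − 1)·F = -6, so F = 153 and E = 459.

153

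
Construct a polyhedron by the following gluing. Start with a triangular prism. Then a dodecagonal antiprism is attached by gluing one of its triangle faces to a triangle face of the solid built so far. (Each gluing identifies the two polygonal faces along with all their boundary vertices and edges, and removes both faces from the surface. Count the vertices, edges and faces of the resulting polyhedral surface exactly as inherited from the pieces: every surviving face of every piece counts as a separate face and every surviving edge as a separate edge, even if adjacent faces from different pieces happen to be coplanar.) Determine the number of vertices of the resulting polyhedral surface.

A triangular prism: V=6, E=9, F=5.
Attach a dodecagonal antiprism (V=24, E=48, F=26) along a 3-gon: merge 3 vertices and 3 edges, delete both glued faces → V=27, E=54, F=29.
Check: V − E + F = 27 − 54 + 29 = 2.

27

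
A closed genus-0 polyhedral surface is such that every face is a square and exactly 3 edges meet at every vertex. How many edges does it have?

Each face has 4 edges and each edge borders two faces, so 2E = 4F.
Each vertex has degree 3, so 3V = 2E and hence V = 4F/3.
Euler: V − E + F = 2 ⇒ (4F/3) − (4F/2) + F = 2.
Multiply by 6: (8 − 12 + 6)F = 12, i.e. 2F = 12.
So F = 6, E = 4·6/2 = 12, V = 4·6/3 = 8.

12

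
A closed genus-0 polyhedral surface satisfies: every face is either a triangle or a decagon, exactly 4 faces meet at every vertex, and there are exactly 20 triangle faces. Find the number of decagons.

2

Let x be the number of decagons; then F = 20 + x.
Edge–face incidences: 2E = 3·20 + 10·x = 60 + 10x.
Every vertex has degree 4, so 4V = 2E.
Euler: V − E + F = 2 ⇒ (2E)/4 − E + (20 + x) = 2.
Multiply by 8: 2·(2E) − 4·(2E) + 8·(20 + x) = 16, i.e. 160 + 8x − 2·(60 + 10x) = 16.
Collecting terms: −12x + 40 = 16, so −12x = −24, so x = 2.
Then 2E = 60 + 10·2 = 80, so E = 40, V = 2E/4 = 20, F = 20 + 2 = 22.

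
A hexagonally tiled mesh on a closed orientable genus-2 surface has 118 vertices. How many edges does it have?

180

χ = 2 − 2·2 = -2, and every face is a hexagon so 6F = 2E.
V − E + F = -2 with E = 6F/2 gives 118 − (6/2 − 1)·F = -2, so F = 60 and E = 180.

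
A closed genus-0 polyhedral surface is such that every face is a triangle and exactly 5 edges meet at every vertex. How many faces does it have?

Each face has 3 edges and each edge borders two faces, so 2E = 3F.
Each vertex has degree 5, so 5V = 2E and hence V = 3F/5.
Euler: V − E + F = 2 ⇒ (3F/5) − (3F/2) + F = 2.
Multiply by 10: (6 − 15 + 10)F = 20, i.e. 1F = 20.
So F = 20, E = 3·20/2 = 30, V = 3·20/5 = 12.

20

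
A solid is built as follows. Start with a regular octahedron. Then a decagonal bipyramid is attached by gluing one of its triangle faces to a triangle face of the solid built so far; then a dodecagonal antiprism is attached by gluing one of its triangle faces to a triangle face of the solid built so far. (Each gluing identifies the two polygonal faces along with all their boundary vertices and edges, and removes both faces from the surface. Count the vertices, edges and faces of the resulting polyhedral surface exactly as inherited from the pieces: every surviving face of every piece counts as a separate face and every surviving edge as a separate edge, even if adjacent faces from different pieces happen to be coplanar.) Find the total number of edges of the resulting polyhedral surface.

A regular octahedron: V=6, E=12, F=8.
Attach a decagonal bipyramid (V=12, E=30, F=20) along a 3-gon: merge 3 vertices and 3 edges, delete both glued faces → V=15, E=39, F=26.
Attach a dodecagonal antiprism (V=24, E=48, F=26) along a 3-gon: merge 3 vertices and 3 edges, delete both glued faces → V=36, E=84, F=50.
Check: V − E + F = 36 − 84 + 50 = 2.

84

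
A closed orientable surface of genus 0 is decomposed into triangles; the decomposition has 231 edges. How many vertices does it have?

χ = 2 − 2·0 = 2, and every face is a triangle so 3F = 2E.
F = 2E/3 = 154. Then V = 2 + E − F = 2 + 231 − 154 = 79.

79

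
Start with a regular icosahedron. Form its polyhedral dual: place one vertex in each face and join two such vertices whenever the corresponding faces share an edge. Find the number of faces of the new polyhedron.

The base solid has V = 12, E = 30, F = 20.
The dual swaps V and F and preserves E: V′ = F = 20, E′ = E = 30, F′ = V = 12.

12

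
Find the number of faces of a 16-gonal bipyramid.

A bipyramid over an n-gon has 2n triangular faces and n + 2 vertices: V = 16 + 2 = 18, E = 3·16 = 48, F = 2·16 = 32.
Check: V − E + F = 18 − 48 + 32 = 2.

32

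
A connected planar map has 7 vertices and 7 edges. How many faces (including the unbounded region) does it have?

Euler's formula for a connected plane graph: V − E + F = 2, so F = 2 − 7 + 7 = 2.

2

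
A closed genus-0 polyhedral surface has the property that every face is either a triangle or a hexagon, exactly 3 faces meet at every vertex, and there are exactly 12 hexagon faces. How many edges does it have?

Let x be the number of triangles; then F = 12 + x.
Edge–face incidences: 2E = 6·12 + 3·x = 72 + 3x.
Every vertex has degree 3, so 3V = 2E.
Euler: V − E + F = 2 ⇒ (2E)/3 − E + (12 + x) = 2.
Multiply by 6: 2·(2E) − 3·(2E) + 6·(12 + x) = 12, i.e. 72 + 6x − (72 + 3x) = 12.
Collecting terms: 3x = 12, so x = 4.
Then 2E = 72 + 3·4 = 84, so E = 42, V = 2E/3 = 28, F = 12 + 4 = 16.

42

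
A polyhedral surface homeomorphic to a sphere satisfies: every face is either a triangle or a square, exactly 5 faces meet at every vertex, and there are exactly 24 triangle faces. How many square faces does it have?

2

Let x be the number of squares; then F = 24 + x.
Edge–face incidences: 2E = 3·24 + 4·x = 72 + 4x.
Every vertex has degree 5, so 5V = 2E.
Euler: V − E + F = 2 ⇒ (2E)/5 − E + (24 + x) = 2.
Multiply by 10: 2·(2E) − 5·(2E) + 10·(24 + x) = 20, i.e. 240 + 10x − 3·(72 + 4x) = 20.
Collecting terms: −2x + 24 = 20, so −2x = −4, so x = 2.
Then 2E = 72 + 4·2 = 80, so E = 40, V = 2E/5 = 16, F = 24 + 2 = 26.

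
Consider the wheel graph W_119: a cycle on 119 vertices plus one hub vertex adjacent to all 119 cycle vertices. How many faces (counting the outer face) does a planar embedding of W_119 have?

W_119 has V = 119 + 1 = 120 vertices and E = 2·119 = 238 edges.
By Euler's formula F = 2 − V + E = 2 − 120 + 238 = 120.

120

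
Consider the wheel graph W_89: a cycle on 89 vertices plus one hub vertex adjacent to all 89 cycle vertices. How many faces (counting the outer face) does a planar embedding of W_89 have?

W_89 has V = 89 + 1 = 90 vertices and E = 2·89 = 178 edges.
By Euler's formula F = 2 − V + E = 2 − 90 + 178 = 90.

90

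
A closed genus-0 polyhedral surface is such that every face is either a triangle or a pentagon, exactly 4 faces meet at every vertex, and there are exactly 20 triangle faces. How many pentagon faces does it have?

Let x be the number of pentagons; then F = 20 + x.
Edge–face incidences: 2E = 3·20 + 5·x = 60 + 5x.
Every vertex has degree 4, so 4V = 2E.
Euler: V − E + F = 2 ⇒ (2E)/4 − E + (20 + x) = 2.
Multiply by 8: 2·(2E) − 4·(2E) + 8·(20 + x) = 16, i.e. 160 + 8x − 2·(60 + 5x) = 16.
Collecting terms: −2x + 40 = 16, so −2x = −24, so x = 12.
Then 2E = 60 + 5·12 = 120, so E = 60, V = 2E/4 = 30, F = 20 + 12 = 32.

12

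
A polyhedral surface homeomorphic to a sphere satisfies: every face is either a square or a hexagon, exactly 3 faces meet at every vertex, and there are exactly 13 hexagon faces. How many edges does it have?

Let x be the number of squares; then F = 13 + x.
Edge–face incidences: 2E = 6·13 + 4·x = 78 + 4x.
Every vertex has degree 3, so 3V = 2E.
Euler: V − E + F = 2 ⇒ (2E)/3 − E + (13 + x) = 2.
Multiply by 6: 2·(2E) − 3·(2E) + 6·(13 + x) = 12, i.e. 78 + 6x − (78 + 4x) = 12.
Collecting terms: 2x = 12, so x = 6.
Then 2E = 78 + 4·6 = 102, so E = 51, V = 2E/3 = 34, F = 13 + 6 = 19.

51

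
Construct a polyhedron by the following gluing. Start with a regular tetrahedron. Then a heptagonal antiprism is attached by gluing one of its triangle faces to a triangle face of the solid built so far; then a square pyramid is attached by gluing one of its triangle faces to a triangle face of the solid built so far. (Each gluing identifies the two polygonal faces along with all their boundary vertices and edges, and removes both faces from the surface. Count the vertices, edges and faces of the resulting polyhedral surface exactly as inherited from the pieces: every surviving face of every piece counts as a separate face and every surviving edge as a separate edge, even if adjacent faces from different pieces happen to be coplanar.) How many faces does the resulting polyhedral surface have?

A regular tetrahedron: V=4, E=6, F=4.
Attach a heptagonal antiprism (V=14, E=28, F=16) along a 3-gon: merge 3 vertices and 3 edges, delete both glued faces → V=15, E=31, F=18.
Attach a square pyramid (V=5, E=8, F=5) along a 3-gon: merge 3 vertices and 3 edges, delete both glued faces → V=17, E=36, F=21.
Check: V − E + F = 17 − 36 + 21 = 2.

21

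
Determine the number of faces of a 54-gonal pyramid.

55

A pyramid on an n-gon base has one n-gon and n triangles: V = 54 + 1 = 55, E = 2·54 = 108, F = 54 + 1 = 55.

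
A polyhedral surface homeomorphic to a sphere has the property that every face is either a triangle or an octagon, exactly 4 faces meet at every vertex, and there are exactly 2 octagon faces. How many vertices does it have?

Let x be the number of triangles; then F = 2 + x.
Edge–face incidences: 2E = 8·2 + 3·x = 16 + 3x.
Every vertex has degree 4, so 4V = 2E.
Euler: V − E + F = 2 ⇒ (2E)/4 − E + (2 + x) = 2.
Multiply by 8: 2·(2E) − 4·(2E) + 8·(2 + x) = 16, i.e. 16 + 8x − 2·(16 + 3x) = 16.
Collecting terms: 2x − 16 = 16, so 2x = 32, so x = 16.
Then 2E = 16 + 3·16 = 64, so E = 32, V = 2E/4 = 16, F = 2 + 16 = 18.

16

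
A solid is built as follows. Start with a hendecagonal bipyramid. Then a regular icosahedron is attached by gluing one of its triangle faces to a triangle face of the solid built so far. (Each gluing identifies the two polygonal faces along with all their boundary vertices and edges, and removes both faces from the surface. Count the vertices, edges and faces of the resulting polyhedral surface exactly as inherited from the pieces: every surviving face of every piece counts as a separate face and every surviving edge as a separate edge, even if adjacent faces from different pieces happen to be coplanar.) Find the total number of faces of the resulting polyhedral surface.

40

A hendecagonal bipyramid: V=13, E=33, F=22.
Attach a regular icosahedron (V=12, E=30, F=20) along a 3-gon: merge 3 vertices and 3 edges, delete both glued faces → V=22, E=60, F=40.
Check: V − E + F = 22 − 60 + 40 = 2.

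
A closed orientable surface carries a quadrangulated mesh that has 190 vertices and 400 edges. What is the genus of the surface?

6

Every face is a square and each edge borders two faces, so 4F = 2·400, giving F = 200.
χ = V − E + F = 190 − 400 + 200 = -10.
For a closed orientable surface χ = 2 − 2g, so g = (2 − (-10))/2 = 6.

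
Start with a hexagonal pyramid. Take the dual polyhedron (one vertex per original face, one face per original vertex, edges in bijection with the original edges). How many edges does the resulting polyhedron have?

12

The base solid has V = 7, E = 12, F = 7.
The dual swaps V and F and preserves E: V′ = F = 7, E′ = E = 12, F′ = V = 7.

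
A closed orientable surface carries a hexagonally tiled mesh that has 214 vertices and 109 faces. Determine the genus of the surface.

Every face is a hexagon, so 2E = 6·109 = 654, giving E = 327.
χ = V − E + F = 214 − 327 + 109 = -4.
For a closed orientable surface χ = 2 − 2g, so g = (2 − (-4))/2 = 3.

3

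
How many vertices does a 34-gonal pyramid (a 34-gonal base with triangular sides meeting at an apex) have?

35

A pyramid on an n-gon base has one n-gon and n triangles: V = 34 + 1 = 35, E = 2·34 = 68, F = 34 + 1 = 35.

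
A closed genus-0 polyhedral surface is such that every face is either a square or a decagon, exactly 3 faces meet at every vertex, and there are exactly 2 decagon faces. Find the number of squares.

Let x be the number of squares; then F = 2 + x.
Edge–face incidences: 2E = 10·2 + 4·x = 20 + 4x.
Every vertex has degree 3, so 3V = 2E.
Euler: V − E + F = 2 ⇒ (2E)/3 − E + (2 + x) = 2.
Multiply by 6: 2·(2E) − 3·(2E) + 6·(2 + x) = 12, i.e. 12 + 6x − (20 + 4x) = 12.
Collecting terms: 2x − 8 = 12, so 2x = 20, so x = 10.
Then 2E = 20 + 4·10 = 60, so E = 30, V = 2E/3 = 20, F = 2 + 10 = 12.

10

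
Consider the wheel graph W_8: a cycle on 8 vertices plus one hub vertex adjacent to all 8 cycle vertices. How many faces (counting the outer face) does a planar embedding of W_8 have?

9

W_8 has V = 8 + 1 = 9 vertices and E = 2·8 = 16 edges.
By Euler's formula F = 2 − V + E = 2 − 9 + 16 = 9.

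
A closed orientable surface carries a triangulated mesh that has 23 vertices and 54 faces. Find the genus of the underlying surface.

3

Every face is a triangle, so 2E = 3·54 = 162, giving E = 81.
χ = V − E + F = 23 − 81 + 54 = -4.
For a closed orientable surface χ = 2 − 2g, so g = (2 − (-4))/2 = 3.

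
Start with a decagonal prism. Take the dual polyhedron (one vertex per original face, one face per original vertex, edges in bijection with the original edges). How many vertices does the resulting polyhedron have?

The base solid has V = 20, E = 30, F = 12.
The dual swaps V and F and preserves E: V′ = F = 12, E′ = E = 30, F′ = V = 20.

12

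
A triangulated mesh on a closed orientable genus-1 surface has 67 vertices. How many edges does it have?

201

χ = 2 − 2·1 = 0, and every face is a triangle so 3F = 2E.
V − E + F = 0 with E = 3F/2 gives 67 − (3/2 − 1)·F = 0, so F = 134 and E = 201.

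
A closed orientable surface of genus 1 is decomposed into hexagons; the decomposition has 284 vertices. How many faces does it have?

142

χ = 2 − 2·1 = 0, and every face is a hexagon so 6F = 2E.
V − E + F = 0 with E = 6F/2 gives 284 − (6/2 − 1)·F = 0, so F = 142 and E = 426.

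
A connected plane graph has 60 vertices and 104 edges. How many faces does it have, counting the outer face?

46

Euler's formula for a connected plane graph: V − E + F = 2, so F = 2 − 60 + 104 = 46.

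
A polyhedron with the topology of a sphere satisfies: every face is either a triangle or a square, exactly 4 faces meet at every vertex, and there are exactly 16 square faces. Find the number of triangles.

8

Let x be the number of triangles; then F = 16 + x.
Edge–face incidences: 2E = 4·16 + 3·x = 64 + 3x.
Every vertex has degree 4, so 4V = 2E.
Euler: V − E + F = 2 ⇒ (2E)/4 − E + (16 + x) = 2.
Multiply by 8: 2·(2E) − 4·(2E) + 8·(16 + x) = 16, i.e. 128 + 8x − 2·(64 + 3x) = 16.
Collecting terms: 2x = 16, so x = 8.
Then 2E = 64 + 3·8 = 88, so E = 44, V = 2E/4 = 22, F = 16 + 8 = 24.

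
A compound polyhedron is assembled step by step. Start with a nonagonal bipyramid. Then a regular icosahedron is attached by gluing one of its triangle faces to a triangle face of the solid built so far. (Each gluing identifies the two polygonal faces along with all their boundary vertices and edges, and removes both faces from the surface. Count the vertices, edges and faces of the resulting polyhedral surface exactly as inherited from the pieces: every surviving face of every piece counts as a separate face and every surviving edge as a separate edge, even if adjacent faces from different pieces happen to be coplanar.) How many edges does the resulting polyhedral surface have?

54

A nonagonal bipyramid: V=11, E=27, F=18.
Attach a regular icosahedron (V=12, E=30, F=20) along a 3-gon: merge 3 vertices and 3 edges, delete both glued faces → V=20, E=54, F=36.
Check: V − E + F = 20 − 54 + 36 = 2.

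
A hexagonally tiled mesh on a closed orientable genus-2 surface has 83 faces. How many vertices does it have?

164

χ = 2 − 2·2 = -2, and every face is a hexagon so 6F = 2E.
E = 6·83/2 = 249. Then V = -2 + E − F = -2 + 249 − 83 = 164.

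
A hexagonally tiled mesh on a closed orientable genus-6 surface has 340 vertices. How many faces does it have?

175

χ = 2 − 2·6 = -10, and every face is a hexagon so 6F = 2E.
V − E + F = -10 with E = 6F/2 gives 340 − (6/2 − 1)·F = -10, so F = 175 and E = 525.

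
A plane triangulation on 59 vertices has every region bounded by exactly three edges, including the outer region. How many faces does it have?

114

In a plane triangulation 3F = 2E and V − E + F = 2, so F = 2V − 4 = 2·59 − 4 = 114.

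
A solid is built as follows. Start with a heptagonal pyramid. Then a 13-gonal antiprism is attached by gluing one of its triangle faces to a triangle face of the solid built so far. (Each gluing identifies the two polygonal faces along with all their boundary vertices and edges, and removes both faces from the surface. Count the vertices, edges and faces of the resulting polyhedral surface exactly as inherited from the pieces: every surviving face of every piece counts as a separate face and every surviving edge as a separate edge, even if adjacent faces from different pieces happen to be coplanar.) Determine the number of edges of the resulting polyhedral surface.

A heptagonal pyramid: V=8, E=14, F=8.
Attach a 13-gonal antiprism (V=26, E=52, F=28) along a 3-gon: merge 3 vertices and 3 edges, delete both glued faces → V=31, E=63, F=34.
Check: V − E + F = 31 − 63 + 34 = 2.

63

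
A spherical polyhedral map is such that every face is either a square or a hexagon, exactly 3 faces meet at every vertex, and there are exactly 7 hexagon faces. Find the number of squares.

6

Let x be the number of squares; then F = 7 + x.
Edge–face incidences: 2E = 6·7 + 4·x = 42 + 4x.
Every vertex has degree 3, so 3V = 2E.
Euler: V − E + F = 2 ⇒ (2E)/3 − E + (7 + x) = 2.
Multiply by 6: 2·(2E) − 3·(2E) + 6·(7 + x) = 12, i.e. 42 + 6x − (42 + 4x) = 12.
Collecting terms: 2x = 12, so x = 6.
Then 2E = 42 + 4·6 = 66, so E = 33, V = 2E/3 = 22, F = 7 + 6 = 13.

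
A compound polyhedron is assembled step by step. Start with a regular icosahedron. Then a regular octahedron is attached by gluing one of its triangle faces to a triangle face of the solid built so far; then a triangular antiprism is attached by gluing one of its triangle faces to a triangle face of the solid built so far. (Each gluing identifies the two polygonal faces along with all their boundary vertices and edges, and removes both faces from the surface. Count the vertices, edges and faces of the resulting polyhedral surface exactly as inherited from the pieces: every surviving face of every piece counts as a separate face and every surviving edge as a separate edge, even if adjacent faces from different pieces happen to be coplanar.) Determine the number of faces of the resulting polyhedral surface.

A regular icosahedron: V=12, E=30, F=20.
Attach a regular octahedron (V=6, E=12, F=8) along a 3-gon: merge 3 vertices and 3 edges, delete both glued faces → V=15, E=39, F=26.
Attach a triangular antiprism (V=6, E=12, F=8) along a 3-gon: merge 3 vertices and 3 edges, delete both glued faces → V=18, E=48, F=32.
Check: V − E + F = 18 − 48 + 32 = 2.

32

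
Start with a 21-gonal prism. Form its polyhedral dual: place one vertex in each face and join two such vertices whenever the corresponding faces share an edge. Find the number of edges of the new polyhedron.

The base solid has V = 42, E = 63, F = 23.
The dual swaps V and F and preserves E: V′ = F = 23, E′ = E = 63, F′ = V = 42.

63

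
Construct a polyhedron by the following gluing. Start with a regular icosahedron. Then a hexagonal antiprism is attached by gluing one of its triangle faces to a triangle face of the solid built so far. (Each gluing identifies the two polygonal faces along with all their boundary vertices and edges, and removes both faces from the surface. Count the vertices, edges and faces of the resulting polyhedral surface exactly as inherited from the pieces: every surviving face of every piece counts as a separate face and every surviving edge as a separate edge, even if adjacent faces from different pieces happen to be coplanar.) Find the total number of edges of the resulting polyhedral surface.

51

A regular icosahedron: V=12, E=30, F=20.
Attach a hexagonal antiprism (V=12, E=24, F=14) along a 3-gon: merge 3 vertices and 3 edges, delete both glued faces → V=21, E=51, F=32.
Check: V − E + F = 21 − 51 + 32 = 2.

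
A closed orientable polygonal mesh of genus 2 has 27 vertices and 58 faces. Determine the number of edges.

87

For a closed orientable surface of genus 2, χ = 2 − 2·2 = -2.
E = V + F − (-2) = 27 + 58 − (-2) = 87.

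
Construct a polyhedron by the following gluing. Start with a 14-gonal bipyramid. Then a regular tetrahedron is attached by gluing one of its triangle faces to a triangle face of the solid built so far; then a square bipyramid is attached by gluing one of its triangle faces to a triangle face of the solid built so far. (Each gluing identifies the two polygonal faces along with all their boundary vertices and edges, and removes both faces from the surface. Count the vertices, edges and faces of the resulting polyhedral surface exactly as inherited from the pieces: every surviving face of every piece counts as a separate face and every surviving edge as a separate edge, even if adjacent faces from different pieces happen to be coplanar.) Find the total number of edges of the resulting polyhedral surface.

A 14-gonal bipyramid: V=16, E=42, F=28.
Attach a regular tetrahedron (V=4, E=6, F=4) along a 3-gon: merge 3 vertices and 3 edges, delete both glued faces → V=17, E=45, F=30.
Attach a square bipyramid (V=6, E=12, F=8) along a 3-gon: merge 3 vertices and 3 edges, delete both glued faces → V=20, E=54, F=36.
Check: V − E + F = 20 − 54 + 36 = 2.

54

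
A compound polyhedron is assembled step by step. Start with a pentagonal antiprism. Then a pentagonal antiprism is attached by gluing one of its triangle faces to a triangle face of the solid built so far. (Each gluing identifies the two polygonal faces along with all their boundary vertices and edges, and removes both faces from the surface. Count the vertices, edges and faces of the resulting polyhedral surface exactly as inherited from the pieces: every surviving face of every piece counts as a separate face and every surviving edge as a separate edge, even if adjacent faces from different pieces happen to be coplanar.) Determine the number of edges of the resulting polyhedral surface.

A pentagonal antiprism: V=10, E=20, F=12.
Attach a pentagonal antiprism (V=10, E=20, F=12) along a 3-gon: merge 3 vertices and 3 edges, delete both glued faces → V=17, E=37, F=22.
Check: V − E + F = 17 − 37 + 22 = 2.

37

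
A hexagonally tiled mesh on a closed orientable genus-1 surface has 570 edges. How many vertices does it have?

380

χ = 2 − 2·1 = 0, and every face is a hexagon so 6F = 2E.
F = 2E/6 = 190. Then V = 0 + E − F = 0 + 570 − 190 = 380.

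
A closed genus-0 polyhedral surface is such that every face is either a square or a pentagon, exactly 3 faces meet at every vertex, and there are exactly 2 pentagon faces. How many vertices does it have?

10

Let x be the number of squares; then F = 2 + x.
Edge–face incidences: 2E = 5·2 + 4·x = 10 + 4x.
Every vertex has degree 3, so 3V = 2E.
Euler: V − E + F = 2 ⇒ (2E)/3 − E + (2 + x) = 2.
Multiply by 6: 2·(2E) − 3·(2E) + 6·(2 + x) = 12, i.e. 12 + 6x − (10 + 4x) = 12.
Collecting terms: 2x + 2 = 12, so 2x = 10, so x = 5.
Then 2E = 10 + 4·5 = 30, so E = 15, V = 2E/3 = 10, F = 2 + 5 = 7.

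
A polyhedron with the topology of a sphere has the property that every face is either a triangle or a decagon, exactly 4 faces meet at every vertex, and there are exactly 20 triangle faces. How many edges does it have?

40

Let x be the number of decagons; then F = 20 + x.
Edge–face incidences: 2E = 3·20 + 10·x = 60 + 10x.
Every vertex has degree 4, so 4V = 2E.
Euler: V − E + F = 2 ⇒ (2E)/4 − E + (20 + x) = 2.
Multiply by 8: 2·(2E) − 4·(2E) + 8·(20 + x) = 16, i.e. 160 + 8x − 2·(60 + 10x) = 16.
Collecting terms: −12x + 40 = 16, so −12x = −24, so x = 2.
Then 2E = 60 + 10·2 = 80, so E = 40, V = 2E/4 = 20, F = 20 + 2 = 22.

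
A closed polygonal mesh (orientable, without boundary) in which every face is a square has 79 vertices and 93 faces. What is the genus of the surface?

8

Every face is a square, so 2E = 4·93 = 372, giving E = 186.
χ = V − E + F = 79 − 186 + 93 = -14.
For a closed orientable surface χ = 2 − 2g, so g = (2 − (-14))/2 = 8.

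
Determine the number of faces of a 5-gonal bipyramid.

10

A bipyramid over an n-gon has 2n triangular faces and n + 2 vertices: V = 5 + 2 = 7, E = 3·5 = 15, F = 2·5 = 10.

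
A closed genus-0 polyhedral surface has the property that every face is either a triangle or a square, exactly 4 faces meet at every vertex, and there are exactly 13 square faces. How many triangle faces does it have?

8

Let x be the number of triangles; then F = 13 + x.
Edge–face incidences: 2E = 4·13 + 3·x = 52 + 3x.
Every vertex has degree 4, so 4V = 2E.
Euler: V − E + F = 2 ⇒ (2E)/4 − E + (13 + x) = 2.
Multiply by 8: 2·(2E) − 4·(2E) + 8·(13 + x) = 16, i.e. 104 + 8x − 2·(52 + 3x) = 16.
Collecting terms: 2x = 16, so x = 8.
Then 2E = 52 + 3·8 = 76, so E = 38, V = 2E/4 = 19, F = 13 + 8 = 21.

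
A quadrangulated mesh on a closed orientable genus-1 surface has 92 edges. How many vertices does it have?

χ = 2 − 2·1 = 0, and every face is a square so 4F = 2E.
F = 2E/4 = 46. Then V = 0 + E − F = 0 + 92 − 46 = 46.

46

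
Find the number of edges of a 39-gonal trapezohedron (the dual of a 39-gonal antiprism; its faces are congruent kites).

156

The n-trapezohedron (dual of the n-antiprism) has V = 2·39 + 2 = 80, E = 4·39 = 156, F = 2·39 = 78.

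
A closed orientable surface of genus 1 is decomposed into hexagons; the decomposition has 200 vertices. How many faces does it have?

100

χ = 2 − 2·1 = 0, and every face is a hexagon so 6F = 2E.
V − E + F = 0 with E = 6F/2 gives 200 − (6/2 − 1)·F = 0, so F = 100 and E = 300.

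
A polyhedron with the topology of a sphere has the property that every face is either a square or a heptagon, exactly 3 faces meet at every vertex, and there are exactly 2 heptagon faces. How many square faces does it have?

7

Let x be the number of squares; then F = 2 + x.
Edge–face incidences: 2E = 7·2 + 4·x = 14 + 4x.
Every vertex has degree 3, so 3V = 2E.
Euler: V − E + F = 2 ⇒ (2E)/3 − E + (2 + x) = 2.
Multiply by 6: 2·(2E) − 3·(2E) + 6·(2 + x) = 12, i.e. 12 + 6x − (14 + 4x) = 12.
Collecting terms: 2x − 2 = 12, so 2x = 14, so x = 7.
Then 2E = 14 + 4·7 = 42, so E = 21, V = 2E/3 = 14, F = 2 + 7 = 9.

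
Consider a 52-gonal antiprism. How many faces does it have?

106

An antiprism on an n-gon has two n-gon caps and 2n triangles: V = 2·52 = 104, E = 4·52 = 208, F = 2·52 + 2 = 106.
Check: V − E + F = 104 − 208 + 106 = 2.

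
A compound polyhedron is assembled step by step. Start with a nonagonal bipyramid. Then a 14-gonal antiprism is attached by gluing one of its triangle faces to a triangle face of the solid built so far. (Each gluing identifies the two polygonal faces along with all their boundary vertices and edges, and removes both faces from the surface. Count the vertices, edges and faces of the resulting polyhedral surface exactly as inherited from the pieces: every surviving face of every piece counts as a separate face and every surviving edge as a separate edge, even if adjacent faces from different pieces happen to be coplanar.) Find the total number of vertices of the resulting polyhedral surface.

A nonagonal bipyramid: V=11, E=27, F=18.
Attach a 14-gonal antiprism (V=28, E=56, F=30) along a 3-gon: merge 3 vertices and 3 edges, delete both glued faces → V=36, E=80, F=46.
Check: V − E + F = 36 − 80 + 46 = 2.

36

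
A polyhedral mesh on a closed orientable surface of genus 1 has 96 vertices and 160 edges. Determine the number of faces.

64

For a closed orientable surface of genus 1, χ = 2 − 2·1 = 0.
F = 0 − V + E = 0 − 96 + 160 = 64.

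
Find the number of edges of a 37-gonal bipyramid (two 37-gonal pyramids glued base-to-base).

111

A bipyramid over an n-gon has 2n triangular faces and n + 2 vertices: V = 37 + 2 = 39, E = 3·37 = 111, F = 2·37 = 74.
Check: V − E + F = 39 − 111 + 74 = 2.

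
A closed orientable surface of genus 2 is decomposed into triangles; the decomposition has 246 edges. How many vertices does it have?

χ = 2 − 2·2 = -2, and every face is a triangle so 3F = 2E.
F = 2E/3 = 164. Then V = -2 + E − F = -2 + 246 − 164 = 80.

80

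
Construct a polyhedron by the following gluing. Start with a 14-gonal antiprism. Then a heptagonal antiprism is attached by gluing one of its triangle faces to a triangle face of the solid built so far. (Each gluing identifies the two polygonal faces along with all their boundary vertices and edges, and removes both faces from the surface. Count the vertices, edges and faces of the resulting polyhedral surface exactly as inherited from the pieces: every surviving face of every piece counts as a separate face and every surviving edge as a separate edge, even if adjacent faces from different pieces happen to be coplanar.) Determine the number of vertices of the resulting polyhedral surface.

39

A 14-gonal antiprism: V=28, E=56, F=30.
Attach a heptagonal antiprism (V=14, E=28, F=16) along a 3-gon: merge 3 vertices and 3 edges, delete both glued faces → V=39, E=81, F=44.
Check: V − E + F = 39 − 81 + 44 = 2.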